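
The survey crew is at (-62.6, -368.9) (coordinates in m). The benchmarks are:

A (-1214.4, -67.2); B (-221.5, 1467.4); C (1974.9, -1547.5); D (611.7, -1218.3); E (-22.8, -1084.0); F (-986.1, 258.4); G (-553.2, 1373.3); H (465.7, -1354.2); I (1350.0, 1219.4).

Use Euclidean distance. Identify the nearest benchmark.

Distances from (-62.6, -368.9):
A: 1190.7 m
B: 1843.2 m
C: 2353.8 m
D: 1084.5 m
E: 716.2 m
F: 1116.4 m
G: 1810.0 m
H: 1118.0 m
I: 2125.6 m
Minimum: E at 716.2 m.

E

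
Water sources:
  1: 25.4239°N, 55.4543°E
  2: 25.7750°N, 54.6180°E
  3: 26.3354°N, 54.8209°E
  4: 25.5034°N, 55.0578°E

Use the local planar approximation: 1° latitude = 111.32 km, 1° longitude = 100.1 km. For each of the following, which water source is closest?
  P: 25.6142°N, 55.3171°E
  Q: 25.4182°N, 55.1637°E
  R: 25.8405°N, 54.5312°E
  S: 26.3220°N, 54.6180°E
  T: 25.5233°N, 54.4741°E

P→1; Q→4; R→2; S→3; T→2

P at 25.6142°N, 55.3171°E:
  1: √((-0.1903·111.32)² + (0.1372·100.1)²) = √(448.770160 + 188.615065) = 25.2465 km
  2: √((0.1608·111.32)² + (-0.6991·100.1)²) = √(320.419165 + 4897.187804) = 72.2330 km
  3: √((0.7212·111.32)² + (-0.4962·100.1)²) = √(6445.518087 + 2467.071151) = 94.4065 km
  4: √((-0.1108·111.32)² + (-0.2593·100.1)²) = √(152.133871 + 673.710302) = 28.7375 km
  → nearest: 1 (25.2465 km)
Q at 25.4182°N, 55.1637°E:
  1: √((0.0057·111.32)² + (0.2906·100.1)²) = √(0.402621 + 846.173412) = 29.0960 km
  2: √((0.3568·111.32)² + (-0.5457·100.1)²) = √(1577.597054 + 2983.843648) = 67.5384 km
  3: √((0.9172·111.32)² + (-0.3428·100.1)²) = √(10424.962164 + 1177.469812) = 107.7146 km
  4: √((0.0852·111.32)² + (-0.1059·100.1)²) = √(89.955057 + 112.372508) = 14.2242 km
  → nearest: 4 (14.2242 km)
R at 25.8405°N, 54.5312°E:
  1: √((-0.4166·111.32)² + (0.9231·100.1)²) = √(2150.725214 + 8538.186893) = 103.3872 km
  2: √((-0.0655·111.32)² + (0.0868·100.1)²) = √(53.165389 + 75.493160) = 11.3428 km
  3: √((0.4949·111.32)² + (0.2897·100.1)²) = √(3035.157993 + 840.940261) = 62.2583 km
  4: √((-0.3371·111.32)² + (0.5266·100.1)²) = √(1408.198575 + 2778.624524) = 64.7057 km
  → nearest: 2 (11.3428 km)
S at 26.3220°N, 54.6180°E:
  1: √((-0.8981·111.32)² + (0.8363·100.1)²) = √(9995.298953 + 7007.971848) = 130.3966 km
  2: √((-0.5470·111.32)² + (0.0000·100.1)²) = √(3707.840535 + 0.000000) = 60.8920 km
  3: √((0.0134·111.32)² + (0.2029·100.1)²) = √(2.225133 + 412.507880) = 20.3650 km
  4: √((-0.8186·111.32)² + (0.4398·100.1)²) = √(8304.048479 + 1938.110815) = 101.2036 km
  → nearest: 3 (20.3650 km)
T at 25.5233°N, 54.4741°E:
  1: √((-0.0994·111.32)² + (0.9802·100.1)²) = √(122.438828 + 9627.145849) = 98.7400 km
  2: √((0.2517·111.32)² + (0.1439·100.1)²) = √(785.078034 + 207.486451) = 31.5050 km
  3: √((0.8121·111.32)² + (0.3468·100.1)²) = √(8172.697346 + 1205.109008) = 96.8391 km
  4: √((-0.0199·111.32)² + (0.5837·100.1)²) = √(4.907412 + 3413.874421) = 58.4704 km
  → nearest: 2 (31.5050 km)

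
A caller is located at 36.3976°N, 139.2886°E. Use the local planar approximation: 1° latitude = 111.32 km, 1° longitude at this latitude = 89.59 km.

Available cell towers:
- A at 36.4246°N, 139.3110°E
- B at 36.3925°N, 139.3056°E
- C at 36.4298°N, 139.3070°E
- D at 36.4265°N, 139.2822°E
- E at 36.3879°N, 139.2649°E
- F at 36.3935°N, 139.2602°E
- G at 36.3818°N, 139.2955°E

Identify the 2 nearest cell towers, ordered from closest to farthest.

B, G

Distances from 36.3976°N, 139.2886°E:
A: 3.6140 km
B: 1.6254 km
C: 3.9454 km
D: 3.2678 km
E: 2.3821 km
F: 2.5850 km
G: 1.8643 km
Sorted: B (1.6254 km) < G (1.8643 km) < E (2.3821 km) < F (2.5850 km) < …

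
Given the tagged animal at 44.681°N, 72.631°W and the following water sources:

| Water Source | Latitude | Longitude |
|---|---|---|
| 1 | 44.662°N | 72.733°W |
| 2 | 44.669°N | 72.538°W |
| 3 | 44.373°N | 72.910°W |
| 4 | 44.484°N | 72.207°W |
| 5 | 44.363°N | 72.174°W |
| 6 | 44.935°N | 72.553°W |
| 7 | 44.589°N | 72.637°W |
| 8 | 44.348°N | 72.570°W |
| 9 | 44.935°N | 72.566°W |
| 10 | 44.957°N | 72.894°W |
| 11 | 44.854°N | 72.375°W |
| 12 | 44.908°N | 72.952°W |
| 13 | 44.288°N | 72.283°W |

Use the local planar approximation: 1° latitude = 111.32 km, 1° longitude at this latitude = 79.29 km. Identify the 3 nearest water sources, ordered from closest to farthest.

2, 1, 7

Distances from 44.681°N, 72.631°W:
1: √((-0.019·111.32)² + (-0.102·79.29)²) = √(4.47356 + 65.40895) = 8.360 km
2: √((-0.012·111.32)² + (0.093·79.29)²) = √(1.78447 + 54.37543) = 7.494 km
3: √((-0.308·111.32)² + (-0.279·79.29)²) = √(1175.56820 + 489.37890) = 40.804 km
4: √((-0.197·111.32)² + (0.424·79.29)²) = √(480.92665 + 1130.23447) = 40.139 km
5: √((-0.318·111.32)² + (0.457·79.29)²) = √(1253.14301 + 1313.01363) = 50.657 km
6: √((0.254·111.32)² + (0.078·79.29)²) = √(799.49146 + 38.24952) = 28.944 km
7: √((-0.092·111.32)² + (-0.006·79.29)²) = √(104.88709 + 0.22633) = 10.252 km
8: √((-0.333·111.32)² + (0.061·79.29)²) = √(1374.15228 + 23.39357) = 37.384 km
9: √((0.254·111.32)² + (0.065·79.29)²) = √(799.49146 + 26.56217) = 28.741 km
10: √((0.276·111.32)² + (-0.263·79.29)²) = √(943.98384 + 434.85887) = 37.133 km
11: √((0.173·111.32)² + (0.256·79.29)²) = √(370.88443 + 412.01855) = 27.980 km
12: √((0.227·111.32)² + (-0.321·79.29)²) = √(638.55471 + 647.80889) = 35.866 km
13: √((-0.393·111.32)² + (0.348·79.29)²) = √(1913.95400 + 761.36923) = 51.724 km
Sorted: 2 (7.494 km) < 1 (8.360 km) < 7 (10.252 km) < 11 (27.980 km) < 9 (28.741 km) < …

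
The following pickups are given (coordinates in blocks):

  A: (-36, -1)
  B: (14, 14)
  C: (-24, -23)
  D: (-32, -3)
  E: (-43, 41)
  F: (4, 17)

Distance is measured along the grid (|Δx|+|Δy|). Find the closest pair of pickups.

Pairwise distances:
A–B: 65 blocks
A–C: 34 blocks
A–D: 6 blocks
A–E: 49 blocks
A–F: 58 blocks
B–C: 75 blocks
B–D: 63 blocks
B–E: 84 blocks
B–F: 13 blocks
C–D: 28 blocks
C–E: 83 blocks
C–F: 68 blocks
D–E: 55 blocks
D–F: 56 blocks
E–F: 71 blocks
Closest pair: A–D at 6 blocks.

A and D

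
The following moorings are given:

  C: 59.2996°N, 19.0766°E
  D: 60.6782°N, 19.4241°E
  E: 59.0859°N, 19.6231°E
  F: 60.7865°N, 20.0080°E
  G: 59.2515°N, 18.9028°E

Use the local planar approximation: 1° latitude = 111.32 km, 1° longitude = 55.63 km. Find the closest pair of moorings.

Pairwise distances:
C–D: 154.6785 km
C–E: 38.6030 km
C–F: 173.4419 km
C–G: 11.0522 km
D–E: 177.6002 km
D–F: 34.6475 km
D–G: 161.4462 km
E–F: 190.5178 km
E–G: 44.1074 km
F–G: 181.6005 km
Closest pair: C–G at 11.0522 km.

C and G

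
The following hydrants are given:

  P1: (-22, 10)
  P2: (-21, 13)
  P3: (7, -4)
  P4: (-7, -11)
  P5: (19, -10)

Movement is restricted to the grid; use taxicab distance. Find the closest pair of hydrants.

Pairwise distances:
P1–P2: 4
P1–P3: 43
P1–P4: 36
P1–P5: 61
P2–P3: 45
P2–P4: 38
P2–P5: 63
P3–P4: 21
P3–P5: 18
P4–P5: 27
Closest pair: P1–P2 at 4.

P1 and P2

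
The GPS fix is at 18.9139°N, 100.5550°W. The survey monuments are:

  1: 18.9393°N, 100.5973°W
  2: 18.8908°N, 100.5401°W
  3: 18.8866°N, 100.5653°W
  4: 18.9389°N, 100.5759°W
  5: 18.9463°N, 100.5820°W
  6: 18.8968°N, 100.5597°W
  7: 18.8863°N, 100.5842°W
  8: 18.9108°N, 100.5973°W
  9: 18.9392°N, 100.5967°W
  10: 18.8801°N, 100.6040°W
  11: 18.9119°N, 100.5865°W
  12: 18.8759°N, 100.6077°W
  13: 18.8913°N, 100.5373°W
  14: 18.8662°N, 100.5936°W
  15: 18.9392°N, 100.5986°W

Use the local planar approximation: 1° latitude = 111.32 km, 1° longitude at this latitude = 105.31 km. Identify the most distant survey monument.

12

Distances from 18.9139°N, 100.5550°W:
1: √((0.0254·111.32)² + (-0.0423·105.31)²) = √(7.994915 + 19.843577) = 5.2762 km
2: √((-0.0231·111.32)² + (0.0149·105.31)²) = √(6.612571 + 2.462134) = 3.0124 km
3: √((-0.0273·111.32)² + (-0.0103·105.31)²) = √(9.235740 + 1.176559) = 3.2268 km
4: √((0.0250·111.32)² + (-0.0209·105.31)²) = √(7.745089 + 4.844309) = 3.5482 km
5: √((0.0324·111.32)² + (-0.0270·105.31)²) = √(13.008775 + 8.084753) = 4.5928 km
6: √((-0.0171·111.32)² + (-0.0047·105.31)²) = √(3.623586 + 0.244982) = 1.9669 km
7: √((-0.0276·111.32)² + (-0.0292·105.31)²) = √(9.439838 + 9.455945) = 4.3469 km
8: √((-0.0031·111.32)² + (-0.0423·105.31)²) = √(0.119088 + 19.843577) = 4.4680 km
9: √((0.0253·111.32)² + (-0.0417·105.31)²) = √(7.932086 + 19.284631) = 5.2170 km
10: √((-0.0338·111.32)² + (-0.0490·105.31)²) = √(14.157279 + 26.627561) = 6.3863 km
11: √((-0.0020·111.32)² + (-0.0315·105.31)²) = √(0.049569 + 11.004247) = 3.3247 km
12: √((-0.0380·111.32)² + (-0.0527·105.31)²) = √(17.894254 + 30.800691) = 6.9782 km
13: √((-0.0226·111.32)² + (0.0177·105.31)²) = √(6.329411 + 3.474448) = 3.1311 km
14: √((-0.0477·111.32)² + (-0.0386·105.31)²) = √(28.195718 + 16.523949) = 6.6873 km
15: √((0.0253·111.32)² + (-0.0436·105.31)²) = √(7.932086 + 21.082019) = 5.3865 km
Maximum: 12 at 6.9782 km.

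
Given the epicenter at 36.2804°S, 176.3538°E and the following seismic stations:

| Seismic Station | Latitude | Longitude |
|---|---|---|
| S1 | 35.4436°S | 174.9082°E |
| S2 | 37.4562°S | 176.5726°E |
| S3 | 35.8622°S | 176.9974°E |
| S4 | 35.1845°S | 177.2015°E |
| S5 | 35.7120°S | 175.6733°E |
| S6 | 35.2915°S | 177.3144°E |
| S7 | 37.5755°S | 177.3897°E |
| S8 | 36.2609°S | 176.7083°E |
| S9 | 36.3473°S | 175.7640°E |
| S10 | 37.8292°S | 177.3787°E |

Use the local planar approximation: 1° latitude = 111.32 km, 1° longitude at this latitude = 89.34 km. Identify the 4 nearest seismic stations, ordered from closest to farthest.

S8, S9, S3, S5

Distances from 36.2804°S, 176.3538°E:
S1: √((0.8368·111.32)² + (-1.4456·89.34)²) = √(8677.402415 + 16679.697703) = 159.2391 km
S2: √((-1.1758·111.32)² + (0.2188·89.34)²) = √(17132.206760 + 382.108353) = 132.3417 km
S3: √((0.4182·111.32)² + (0.6436·89.34)²) = √(2167.277151 + 3306.160761) = 73.9827 km
S4: √((1.0959·111.32)² + (0.8477·89.34)²) = √(14882.923491 + 5735.565749) = 143.5914 km
S5: √((0.5684·111.32)² + (-0.6805·89.34)²) = √(4003.635522 + 3696.137809) = 87.7484 km
S6: √((0.9889·111.32)² + (0.9606·89.34)²) = √(12118.563675 + 7365.073087) = 139.5838 km
S7: √((-1.2951·111.32)² + (1.0359·89.34)²) = √(20785.142297 + 8565.003848) = 171.3188 km
S8: √((0.0195·111.32)² + (0.3545·89.34)²) = √(4.712112 + 1003.054141) = 31.7453 km
S9: √((-0.0669·111.32)² + (-0.5898·89.34)²) = √(55.462396 + 2776.524006) = 53.2164 km
S10: √((-1.5488·111.32)² + (1.0249·89.34)²) = √(29726.041191 + 8384.069747) = 195.2181 km
Sorted: S8 (31.7453 km) < S9 (53.2164 km) < S3 (73.9827 km) < S5 (87.7484 km) < S2 (132.3417 km) < S6 (139.5838 km) < …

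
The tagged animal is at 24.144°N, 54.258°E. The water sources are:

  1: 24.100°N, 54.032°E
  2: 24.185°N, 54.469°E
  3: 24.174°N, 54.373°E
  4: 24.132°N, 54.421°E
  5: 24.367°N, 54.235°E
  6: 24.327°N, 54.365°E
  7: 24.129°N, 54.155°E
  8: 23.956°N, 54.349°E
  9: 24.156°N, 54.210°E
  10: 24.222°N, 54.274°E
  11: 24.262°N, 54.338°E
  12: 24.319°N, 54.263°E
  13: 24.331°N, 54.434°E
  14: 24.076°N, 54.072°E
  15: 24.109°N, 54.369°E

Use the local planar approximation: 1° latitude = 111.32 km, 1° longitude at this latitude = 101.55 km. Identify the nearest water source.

Distances from 24.144°N, 54.258°E:
1: 23.467 km
2: 21.908 km
3: 12.146 km
4: 16.606 km
5: 24.934 km
6: 23.088 km
7: 10.592 km
8: 22.878 km
9: 5.054 km
10: 8.834 km
11: 15.445 km
12: 19.488 km
13: 27.437 km
14: 20.349 km
15: 11.926 km
Minimum: 9 at 5.054 km.

9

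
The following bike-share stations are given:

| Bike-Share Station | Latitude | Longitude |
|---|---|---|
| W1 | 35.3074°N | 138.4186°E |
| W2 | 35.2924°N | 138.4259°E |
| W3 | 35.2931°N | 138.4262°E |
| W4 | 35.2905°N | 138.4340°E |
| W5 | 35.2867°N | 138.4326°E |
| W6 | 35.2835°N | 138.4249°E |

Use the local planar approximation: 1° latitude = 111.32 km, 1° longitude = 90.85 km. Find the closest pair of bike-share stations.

Pairwise distances:
W1–W2: 1.7967 km
W1–W3: 1.7352 km
W1–W4: 2.3445 km
W1–W5: 2.6320 km
W1–W6: 2.7214 km
W2–W3: 0.0826 km
W2–W4: 0.7657 km
W2–W5: 0.8793 km
W2–W6: 0.9949 km
W3–W4: 0.7655 km
W3–W5: 0.9196 km
W3–W6: 1.0752 km
W4–W5: 0.4417 km
W4–W6: 1.1361 km
W5–W6: 0.7850 km
Closest pair: W2–W3 at 0.0826 km.

W2 and W3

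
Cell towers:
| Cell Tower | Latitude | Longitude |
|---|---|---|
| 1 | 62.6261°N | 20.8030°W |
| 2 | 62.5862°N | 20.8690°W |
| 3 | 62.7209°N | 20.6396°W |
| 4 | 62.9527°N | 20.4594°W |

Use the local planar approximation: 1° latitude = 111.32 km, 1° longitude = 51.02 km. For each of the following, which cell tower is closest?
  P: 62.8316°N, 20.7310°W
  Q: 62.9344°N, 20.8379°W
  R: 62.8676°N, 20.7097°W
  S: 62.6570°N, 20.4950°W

P at 62.8316°N, 20.7310°W:
  1: √((-0.2055·111.32)² + (-0.0720·51.02)²) = √(523.323272 + 13.494161) = 23.1693 km
  2: √((-0.2454·111.32)² + (-0.1380·51.02)²) = √(746.269190 + 49.572301) = 28.2107 km
  3: √((-0.1107·111.32)² + (0.0914·51.02)²) = √(151.859385 + 21.745695) = 13.1759 km
  4: √((0.1211·111.32)² + (0.2716·51.02)²) = √(181.733371 + 192.017336) = 19.3326 km
  → nearest: 3 (13.1759 km)
Q at 62.9344°N, 20.8379°W:
  1: √((-0.3083·111.32)² + (0.0349·51.02)²) = √(1177.859380 + 3.170529) = 34.3661 km
  2: √((-0.3482·111.32)² + (-0.0311·51.02)²) = √(1502.463495 + 2.517687) = 38.7941 km
  3: √((-0.2135·111.32)² + (0.1983·51.02)²) = √(564.861733 + 102.359071) = 25.8306 km
  4: √((0.0183·111.32)² + (0.3785·51.02)²) = √(4.150005 + 372.917425) = 19.4182 km
  → nearest: 4 (19.4182 km)
R at 62.8676°N, 20.7097°W:
  1: √((-0.2415·111.32)² + (-0.0933·51.02)²) = √(722.737627 + 22.659180) = 27.3020 km
  2: √((-0.2814·111.32)² + (-0.1593·51.02)²) = √(981.283692 + 66.056029) = 32.3626 km
  3: √((-0.1467·111.32)² + (0.0701·51.02)²) = √(266.689933 + 12.791367) = 16.7177 km
  4: √((0.0851·111.32)² + (0.2503·51.02)²) = √(89.744019 + 163.080715) = 15.9005 km
  → nearest: 4 (15.9005 km)
S at 62.6570°N, 20.4950°W:
  1: √((-0.0309·111.32)² + (-0.3080·51.02)²) = √(11.832141 + 246.934825) = 16.0862 km
  2: √((-0.0708·111.32)² + (-0.3740·51.02)²) = √(62.117349 + 364.102879) = 20.6451 km
  3: √((0.0639·111.32)² + (-0.1446·51.02)²) = √(50.599720 + 54.427388) = 10.2483 km
  4: √((0.2957·111.32)² + (0.0356·51.02)²) = √(1083.550219 + 3.298989) = 32.9674 km
  → nearest: 3 (10.2483 km)

P→3; Q→4; R→4; S→3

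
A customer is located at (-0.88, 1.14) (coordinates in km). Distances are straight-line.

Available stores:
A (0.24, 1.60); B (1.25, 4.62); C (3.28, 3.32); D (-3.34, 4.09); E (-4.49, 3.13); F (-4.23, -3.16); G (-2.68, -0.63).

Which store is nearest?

A

Distances from (-0.88, 1.14):
A: 1.21 km
B: 4.08 km
C: 4.70 km
D: 3.84 km
E: 4.12 km
F: 5.45 km
G: 2.52 km
Minimum: A at 1.21 km.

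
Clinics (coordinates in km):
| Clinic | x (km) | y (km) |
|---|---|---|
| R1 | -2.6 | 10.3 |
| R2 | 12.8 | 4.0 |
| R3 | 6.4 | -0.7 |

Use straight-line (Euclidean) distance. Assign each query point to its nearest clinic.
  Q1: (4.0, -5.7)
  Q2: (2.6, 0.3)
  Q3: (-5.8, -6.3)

Q1 at (4.0, -5.7):
  R1: √((-6.6)² + (16.0)²) = √(43.560 + 256.000) = 17.3 km
  R2: √((8.8)² + (9.7)²) = √(77.440 + 94.090) = 13.1 km
  R3: √((2.4)² + (5.0)²) = √(5.760 + 25.000) = 5.5 km
  → nearest: R3 (5.5 km)
Q2 at (2.6, 0.3):
  R1: √((-5.2)² + (10.0)²) = √(27.040 + 100.000) = 11.3 km
  R2: √((10.2)² + (3.7)²) = √(104.040 + 13.690) = 10.9 km
  R3: √((3.8)² + (-1.0)²) = √(14.440 + 1.000) = 3.9 km
  → nearest: R3 (3.9 km)
Q3 at (-5.8, -6.3):
  R1: √((3.2)² + (16.6)²) = √(10.240 + 275.560) = 16.9 km
  R2: √((18.6)² + (10.3)²) = √(345.960 + 106.090) = 21.3 km
  R3: √((12.2)² + (5.6)²) = √(148.840 + 31.360) = 13.4 km
  → nearest: R3 (13.4 km)

Q1→R3; Q2→R3; Q3→R3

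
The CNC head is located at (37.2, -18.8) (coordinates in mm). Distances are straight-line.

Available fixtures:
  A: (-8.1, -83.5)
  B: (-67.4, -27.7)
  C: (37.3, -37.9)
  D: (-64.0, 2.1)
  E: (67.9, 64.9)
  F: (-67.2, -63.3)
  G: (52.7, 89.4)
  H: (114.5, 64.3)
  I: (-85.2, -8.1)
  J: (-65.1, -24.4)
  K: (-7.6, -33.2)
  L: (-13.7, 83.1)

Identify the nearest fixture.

Distances from (37.2, -18.8):
A: √((-45.3)² + (-64.7)²) = √(2052.09000 + 4186.09000) = 78.982 mm
B: √((-104.6)² + (-8.9)²) = √(10941.16000 + 79.21000) = 104.978 mm
C: √((0.1)² + (-19.1)²) = √(0.01000 + 364.81000) = 19.100 mm
D: √((-101.2)² + (20.9)²) = √(10241.44000 + 436.81000) = 103.336 mm
E: √((30.7)² + (83.7)²) = √(942.49000 + 7005.69000) = 89.153 mm
F: √((-104.4)² + (-44.5)²) = √(10899.36000 + 1980.25000) = 113.488 mm
G: √((15.5)² + (108.2)²) = √(240.25000 + 11707.24000) = 109.305 mm
H: √((77.3)² + (83.1)²) = √(5975.29000 + 6905.61000) = 113.494 mm
I: √((-122.4)² + (10.7)²) = √(14981.76000 + 114.49000) = 122.867 mm
J: √((-102.3)² + (-5.6)²) = √(10465.29000 + 31.36000) = 102.453 mm
K: √((-44.8)² + (-14.4)²) = √(2007.04000 + 207.36000) = 47.057 mm
L: √((-50.9)² + (101.9)²) = √(2590.81000 + 10383.61000) = 113.905 mm
Minimum: C at 19.100 mm.

C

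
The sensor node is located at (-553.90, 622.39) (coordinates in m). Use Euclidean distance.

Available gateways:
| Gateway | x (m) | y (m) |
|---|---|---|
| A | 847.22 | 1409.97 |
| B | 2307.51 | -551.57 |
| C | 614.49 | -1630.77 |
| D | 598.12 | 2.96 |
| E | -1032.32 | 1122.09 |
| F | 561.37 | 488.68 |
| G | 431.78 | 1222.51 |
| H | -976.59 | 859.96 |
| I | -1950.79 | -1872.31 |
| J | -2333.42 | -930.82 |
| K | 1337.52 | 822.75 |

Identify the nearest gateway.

H

Distances from (-553.90, 622.39):
A: √((1401.12)² + (787.58)²) = √(1963137.2544 + 620282.2564) = 1607.30 m
B: √((2861.41)² + (-1173.96)²) = √(8187667.1881 + 1378182.0816) = 3092.87 m
C: √((1168.39)² + (-2253.16)²) = √(1365135.1921 + 5076729.9856) = 2538.08 m
D: √((1152.02)² + (-619.43)²) = √(1327150.0804 + 383693.5249) = 1307.99 m
E: √((-478.42)² + (499.70)²) = √(228885.6964 + 249700.0900) = 691.80 m
F: √((1115.27)² + (-133.71)²) = √(1243827.1729 + 17878.3641) = 1123.26 m
G: √((985.68)² + (600.12)²) = √(971565.0624 + 360144.0144) = 1154.00 m
H: √((-422.69)² + (237.57)²) = √(178666.8361 + 56439.5049) = 484.88 m
I: √((-1396.89)² + (-2494.70)²) = √(1951301.6721 + 6223528.0900) = 2859.17 m
J: √((-1779.52)² + (-1553.21)²) = √(3166691.4304 + 2412461.3041) = 2362.02 m
K: √((1891.42)² + (200.36)²) = √(3577469.6164 + 40144.1296) = 1902.00 m
Minimum: H at 484.88 m.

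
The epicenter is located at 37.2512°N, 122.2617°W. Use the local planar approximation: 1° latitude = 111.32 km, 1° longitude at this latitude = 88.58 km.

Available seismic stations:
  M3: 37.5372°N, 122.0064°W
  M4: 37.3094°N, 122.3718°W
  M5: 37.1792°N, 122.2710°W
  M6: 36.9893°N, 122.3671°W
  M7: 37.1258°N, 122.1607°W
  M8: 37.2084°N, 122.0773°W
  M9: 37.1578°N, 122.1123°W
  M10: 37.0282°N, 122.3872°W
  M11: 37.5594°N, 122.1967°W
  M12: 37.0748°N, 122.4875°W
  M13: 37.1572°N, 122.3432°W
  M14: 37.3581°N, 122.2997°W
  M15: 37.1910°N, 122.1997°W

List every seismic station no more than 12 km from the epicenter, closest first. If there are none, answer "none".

M5, M15, M4

Distances from 37.2512°N, 122.2617°W:
M3: 39.0518 km
M4: 11.7085 km
M5: 8.0573 km
M6: 30.6131 km
M7: 16.5804 km
M8: 17.0148 km
M9: 16.8297 km
M10: 27.1999 km
M11: 34.7886 km
M12: 28.0296 km
M13: 12.7128 km
M14: 12.3670 km
M15: 8.6644 km
Threshold 12 km: M5 (8.0573 km), M15 (8.6644 km), M4 (11.7085 km) are within range.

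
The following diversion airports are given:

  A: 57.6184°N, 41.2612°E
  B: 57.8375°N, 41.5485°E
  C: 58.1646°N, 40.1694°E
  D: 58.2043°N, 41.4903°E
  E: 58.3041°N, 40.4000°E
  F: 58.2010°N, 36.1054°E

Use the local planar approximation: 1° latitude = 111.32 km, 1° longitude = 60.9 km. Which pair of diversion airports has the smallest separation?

Pairwise distances:
A–B: 30.0169 km
A–C: 90.1000 km
A–D: 66.6980 km
A–E: 92.6137 km
A–F: 320.6162 km
B–C: 91.5409 km
B–D: 40.9857 km
B–E: 87.1210 km
B–F: 333.9455 km
C–D: 80.5641 km
C–E: 20.9374 km
C–F: 247.5308 km
D–E: 67.3223 km
D–F: 327.9406 km
E–F: 261.7928 km
Closest pair: C–E at 20.9374 km.

C and E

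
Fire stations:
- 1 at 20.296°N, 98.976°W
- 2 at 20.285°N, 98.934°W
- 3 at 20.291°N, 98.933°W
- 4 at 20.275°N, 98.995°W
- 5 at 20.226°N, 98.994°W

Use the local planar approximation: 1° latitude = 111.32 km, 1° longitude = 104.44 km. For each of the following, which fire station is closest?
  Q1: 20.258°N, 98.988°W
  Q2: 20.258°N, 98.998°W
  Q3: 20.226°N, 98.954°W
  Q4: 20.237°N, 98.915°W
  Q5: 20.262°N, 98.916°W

Q1→4; Q2→4; Q3→5; Q4→2; Q5→2

Q1 at 20.258°N, 98.988°W:
  1: √((0.038·111.32)² + (0.012·104.44)²) = √(17.89425 + 1.57071) = 4.412 km
  2: √((0.027·111.32)² + (0.054·104.44)²) = √(9.03387 + 31.80689) = 6.391 km
  3: √((0.033·111.32)² + (0.055·104.44)²) = √(13.49504 + 32.99583) = 6.818 km
  4: √((0.017·111.32)² + (-0.007·104.44)²) = √(3.58133 + 0.53448) = 2.029 km
  5: √((-0.032·111.32)² + (-0.006·104.44)²) = √(12.68955 + 0.39268) = 3.617 km
  → nearest: 4 (2.029 km)
Q2 at 20.258°N, 98.998°W:
  1: √((0.038·111.32)² + (0.022·104.44)²) = √(17.89425 + 5.27933) = 4.814 km
  2: √((0.027·111.32)² + (0.064·104.44)²) = √(9.03387 + 44.67799) = 7.329 km
  3: √((0.033·111.32)² + (0.065·104.44)²) = √(13.49504 + 46.08509) = 7.719 km
  4: √((0.017·111.32)² + (0.003·104.44)²) = √(3.58133 + 0.09817) = 1.918 km
  5: √((-0.032·111.32)² + (0.004·104.44)²) = √(12.68955 + 0.17452) = 3.587 km
  → nearest: 4 (1.918 km)
Q3 at 20.226°N, 98.954°W:
  1: √((0.070·111.32)² + (-0.022·104.44)²) = √(60.72150 + 5.27933) = 8.124 km
  2: √((0.059·111.32)² + (0.020·104.44)²) = √(43.13705 + 4.36309) = 6.892 km
  3: √((0.065·111.32)² + (0.021·104.44)²) = √(52.35680 + 4.81030) = 7.561 km
  4: √((0.049·111.32)² + (-0.041·104.44)²) = √(29.75353 + 18.33587) = 6.935 km
  5: √((0.000·111.32)² + (-0.040·104.44)²) = √(0.00000 + 17.45234) = 4.178 km
  → nearest: 5 (4.178 km)
Q4 at 20.237°N, 98.915°W:
  1: √((0.059·111.32)² + (-0.061·104.44)²) = √(43.13705 + 40.58760) = 9.150 km
  2: √((0.048·111.32)² + (-0.019·104.44)²) = √(28.55150 + 3.93768) = 5.700 km
  3: √((0.054·111.32)² + (-0.018·104.44)²) = √(36.13549 + 3.53410) = 6.298 km
  4: √((0.038·111.32)² + (-0.080·104.44)²) = √(17.89425 + 69.80937) = 9.365 km
  5: √((-0.011·111.32)² + (-0.079·104.44)²) = √(1.49945 + 68.07504) = 8.341 km
  → nearest: 2 (5.700 km)
Q5 at 20.262°N, 98.916°W:
  1: √((0.034·111.32)² + (-0.060·104.44)²) = √(14.32532 + 39.26777) = 7.321 km
  2: √((0.023·111.32)² + (-0.018·104.44)²) = √(6.55544 + 3.53410) = 3.176 km
  3: √((0.029·111.32)² + (-0.017·104.44)²) = √(10.42179 + 3.15233) = 3.684 km
  4: √((0.013·111.32)² + (-0.079·104.44)²) = √(2.09427 + 68.07504) = 8.377 km
  5: √((-0.036·111.32)² + (-0.078·104.44)²) = √(16.06022 + 66.36253) = 9.079 km
  → nearest: 2 (3.176 km)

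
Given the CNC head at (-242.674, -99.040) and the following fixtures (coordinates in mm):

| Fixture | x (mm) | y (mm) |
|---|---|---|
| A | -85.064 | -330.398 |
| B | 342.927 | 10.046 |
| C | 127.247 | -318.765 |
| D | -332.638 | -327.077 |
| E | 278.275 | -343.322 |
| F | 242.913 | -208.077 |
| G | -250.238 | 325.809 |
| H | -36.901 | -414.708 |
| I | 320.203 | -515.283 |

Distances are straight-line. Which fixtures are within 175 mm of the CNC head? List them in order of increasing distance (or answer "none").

Distances from (-242.674, -99.040):
A: √((157.610)² + (-231.358)²) = √(24840.91210 + 53526.52416) = 279.942 mm
B: √((585.601)² + (109.086)²) = √(342928.53120 + 11899.75540) = 595.675 mm
C: √((369.921)² + (-219.725)²) = √(136841.54624 + 48279.07562) = 430.256 mm
D: √((-89.964)² + (-228.037)²) = √(8093.52130 + 52000.87337) = 245.142 mm
E: √((520.949)² + (-244.282)²) = √(271387.86060 + 59673.69552) = 575.379 mm
F: √((485.587)² + (-109.037)²) = √(235794.73457 + 11889.06737) = 497.678 mm
G: √((-7.564)² + (424.849)²) = √(57.21410 + 180496.67280) = 424.916 mm
H: √((205.773)² + (-315.668)²) = √(42342.52753 + 99646.28622) = 376.814 mm
I: √((562.877)² + (-416.243)²) = √(316830.51713 + 173258.23505) = 700.063 mm
Threshold 175 mm: none within range.

none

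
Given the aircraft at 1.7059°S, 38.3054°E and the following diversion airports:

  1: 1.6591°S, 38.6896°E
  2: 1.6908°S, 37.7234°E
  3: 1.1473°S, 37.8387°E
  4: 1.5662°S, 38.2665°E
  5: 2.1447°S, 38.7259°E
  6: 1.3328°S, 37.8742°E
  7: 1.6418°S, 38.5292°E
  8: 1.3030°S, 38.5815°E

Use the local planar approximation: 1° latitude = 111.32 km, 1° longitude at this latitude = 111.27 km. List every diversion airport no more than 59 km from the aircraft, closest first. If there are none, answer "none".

Distances from 1.7059°S, 38.3054°E:
1: √((0.0468·111.32)² + (0.3842·111.27)²) = √(27.141766 + 1827.556857) = 43.0662 km
2: √((0.0151·111.32)² + (-0.5820·111.27)²) = √(2.825532 + 4193.746214) = 64.7810 km
3: √((0.5586·111.32)² + (-0.4667·111.27)²) = √(3866.769266 + 2696.694677) = 81.0152 km
4: √((0.1397·111.32)² + (-0.0389·111.27)²) = √(241.846166 + 18.735073) = 16.1425 km
5: √((-0.4388·111.32)² + (0.4205·111.27)²) = √(2386.050511 + 2189.213796) = 67.6407 km
6: √((0.3731·111.32)² + (-0.4312·111.27)²) = √(1725.030958 + 2302.044319) = 63.4592 km
7: √((0.0641·111.32)² + (0.2238·111.27)²) = √(50.916959 + 620.120860) = 25.9044 km
8: √((0.4029·111.32)² + (0.2761·111.27)²) = √(2011.596772 + 943.819594) = 54.3637 km
Threshold 59 km: 4 (16.1425 km), 7 (25.9044 km), 1 (43.0662 km), 8 (54.3637 km) are within range.

4, 7, 1, 8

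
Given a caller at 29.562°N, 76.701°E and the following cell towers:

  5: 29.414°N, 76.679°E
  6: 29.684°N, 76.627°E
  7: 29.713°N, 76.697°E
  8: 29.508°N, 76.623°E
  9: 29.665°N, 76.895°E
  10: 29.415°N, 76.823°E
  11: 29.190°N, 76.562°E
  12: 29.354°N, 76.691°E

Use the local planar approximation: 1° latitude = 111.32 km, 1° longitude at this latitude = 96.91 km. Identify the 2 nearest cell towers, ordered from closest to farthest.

Distances from 29.562°N, 76.701°E:
5: 16.613 km
6: 15.358 km
7: 16.814 km
8: 9.658 km
9: 22.021 km
10: 20.188 km
11: 43.547 km
12: 23.175 km
Sorted: 8 (9.658 km) < 6 (15.358 km) < 5 (16.613 km) < 7 (16.814 km) < …

8, 6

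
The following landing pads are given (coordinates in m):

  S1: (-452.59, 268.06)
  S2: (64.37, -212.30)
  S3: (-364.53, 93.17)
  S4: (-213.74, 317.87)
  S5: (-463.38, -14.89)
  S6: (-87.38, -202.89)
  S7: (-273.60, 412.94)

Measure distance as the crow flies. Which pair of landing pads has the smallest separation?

S4 and S7

Pairwise distances:
S1–S2: 705.69 m
S1–S3: 195.81 m
S1–S4: 243.99 m
S1–S5: 283.16 m
S1–S6: 595.96 m
S1–S7: 230.28 m
S2–S3: 526.56 m
S2–S4: 598.69 m
S2–S5: 563.46 m
S2–S6: 152.04 m
S2–S7: 710.74 m
S3–S4: 270.61 m
S3–S5: 146.45 m
S3–S6: 405.54 m
S3–S7: 332.45 m
S4–S5: 415.99 m
S4–S6: 535.87 m
S4–S7: 112.35 m
S5–S6: 420.38 m
S5–S7: 468.03 m
S6–S7: 643.37 m
Closest pair: S4–S7 at 112.35 m.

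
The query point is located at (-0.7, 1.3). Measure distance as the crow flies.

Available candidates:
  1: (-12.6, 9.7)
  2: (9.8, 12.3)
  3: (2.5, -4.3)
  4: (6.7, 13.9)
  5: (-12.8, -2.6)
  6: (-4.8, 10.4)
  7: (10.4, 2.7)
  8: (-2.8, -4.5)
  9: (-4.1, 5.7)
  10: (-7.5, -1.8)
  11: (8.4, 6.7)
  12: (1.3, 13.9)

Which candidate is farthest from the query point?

Distances from (-0.7, 1.3):
1: √((-11.9)² + (8.4)²) = √(141.6100 + 70.5600) = 14.57
2: √((10.5)² + (11.0)²) = √(110.2500 + 121.0000) = 15.21
3: √((3.2)² + (-5.6)²) = √(10.2400 + 31.3600) = 6.45
4: √((7.4)² + (12.6)²) = √(54.7600 + 158.7600) = 14.61
5: √((-12.1)² + (-3.9)²) = √(146.4100 + 15.2100) = 12.71
6: √((-4.1)² + (9.1)²) = √(16.8100 + 82.8100) = 9.98
7: √((11.1)² + (1.4)²) = √(123.2100 + 1.9600) = 11.19
8: √((-2.1)² + (-5.8)²) = √(4.4100 + 33.6400) = 6.17
9: √((-3.4)² + (4.4)²) = √(11.5600 + 19.3600) = 5.56
10: √((-6.8)² + (-3.1)²) = √(46.2400 + 9.6100) = 7.47
11: √((9.1)² + (5.4)²) = √(82.8100 + 29.1600) = 10.58
12: √((2.0)² + (12.6)²) = √(4.0000 + 158.7600) = 12.76
Maximum: 2 at 15.21.

2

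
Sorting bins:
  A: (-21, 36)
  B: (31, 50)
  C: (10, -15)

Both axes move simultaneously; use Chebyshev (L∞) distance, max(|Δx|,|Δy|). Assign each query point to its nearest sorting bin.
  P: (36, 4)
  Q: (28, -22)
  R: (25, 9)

P→C; Q→C; R→C

P at (36, 4):
  A: 57
  B: 46
  C: 26
  → nearest: C (26)
Q at (28, -22):
  A: 58
  B: 72
  C: 18
  → nearest: C (18)
R at (25, 9):
  A: 46
  B: 41
  C: 24
  → nearest: C (24)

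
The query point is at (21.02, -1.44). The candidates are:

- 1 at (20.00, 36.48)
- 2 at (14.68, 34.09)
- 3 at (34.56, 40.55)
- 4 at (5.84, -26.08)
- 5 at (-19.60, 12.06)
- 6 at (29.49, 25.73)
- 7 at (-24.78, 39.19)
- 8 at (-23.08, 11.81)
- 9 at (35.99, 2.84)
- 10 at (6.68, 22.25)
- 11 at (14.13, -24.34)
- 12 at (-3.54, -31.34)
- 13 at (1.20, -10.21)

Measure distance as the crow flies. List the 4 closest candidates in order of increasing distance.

9, 13, 11, 10

Distances from (21.02, -1.44):
1: 37.93
2: 36.09
3: 44.12
4: 28.94
5: 42.80
6: 28.46
7: 61.22
8: 46.05
9: 15.57
10: 27.69
11: 23.91
12: 38.69
13: 21.67
Sorted: 9 (15.57) < 13 (21.67) < 11 (23.91) < 10 (27.69) < 6 (28.46) < 4 (28.94) < …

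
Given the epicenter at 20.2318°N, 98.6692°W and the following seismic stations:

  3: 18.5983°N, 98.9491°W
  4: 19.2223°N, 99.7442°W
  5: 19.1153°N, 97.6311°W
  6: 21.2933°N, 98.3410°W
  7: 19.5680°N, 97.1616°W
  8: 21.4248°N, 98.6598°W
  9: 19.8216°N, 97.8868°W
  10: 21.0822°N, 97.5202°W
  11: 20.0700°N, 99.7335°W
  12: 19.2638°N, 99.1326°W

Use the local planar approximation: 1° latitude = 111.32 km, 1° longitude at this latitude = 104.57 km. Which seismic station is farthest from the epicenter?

3

Distances from 20.2318°N, 98.6692°W:
3: 184.1817 km
4: 158.9507 km
5: 165.0203 km
6: 123.0492 km
7: 174.1086 km
8: 132.8084 km
9: 93.6960 km
10: 152.9640 km
11: 112.7419 km
12: 118.1520 km
Maximum: 3 at 184.1817 km.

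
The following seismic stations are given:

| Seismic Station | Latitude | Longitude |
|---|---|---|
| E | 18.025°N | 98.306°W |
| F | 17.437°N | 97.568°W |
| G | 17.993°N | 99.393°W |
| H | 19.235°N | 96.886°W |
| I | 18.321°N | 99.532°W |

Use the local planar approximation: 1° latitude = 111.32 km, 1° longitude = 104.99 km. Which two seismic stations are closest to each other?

G and I

Pairwise distances:
G–I: 39.321 km
E–F: 101.430 km
E–G: 114.180 km
E–I: 132.868 km
E–H: 200.923 km
F–G: 201.355 km
F–H: 212.576 km
F–I: 228.479 km
H–I: 295.850 km
G–H: 297.313 km
Closest pair: G–I at 39.321 km.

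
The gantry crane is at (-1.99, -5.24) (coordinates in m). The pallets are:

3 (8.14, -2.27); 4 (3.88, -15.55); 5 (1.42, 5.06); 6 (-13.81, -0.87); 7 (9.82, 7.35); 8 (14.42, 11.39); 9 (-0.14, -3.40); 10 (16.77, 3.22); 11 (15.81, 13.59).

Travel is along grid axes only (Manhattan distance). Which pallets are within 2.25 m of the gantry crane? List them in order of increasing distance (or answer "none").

Distances from (-1.99, -5.24):
3: |10.13| + |2.97| = 10.13 + 2.97 = 13.10 m
4: |5.87| + |-10.31| = 5.87 + 10.31 = 16.18 m
5: |3.41| + |10.30| = 3.41 + 10.30 = 13.71 m
6: |-11.82| + |4.37| = 11.82 + 4.37 = 16.19 m
7: |11.81| + |12.59| = 11.81 + 12.59 = 24.40 m
8: |16.41| + |16.63| = 16.41 + 16.63 = 33.04 m
9: |1.85| + |1.84| = 1.85 + 1.84 = 3.69 m
10: |18.76| + |8.46| = 18.76 + 8.46 = 27.22 m
11: |17.80| + |18.83| = 17.80 + 18.83 = 36.63 m
Threshold 2.25 m: none within range.

none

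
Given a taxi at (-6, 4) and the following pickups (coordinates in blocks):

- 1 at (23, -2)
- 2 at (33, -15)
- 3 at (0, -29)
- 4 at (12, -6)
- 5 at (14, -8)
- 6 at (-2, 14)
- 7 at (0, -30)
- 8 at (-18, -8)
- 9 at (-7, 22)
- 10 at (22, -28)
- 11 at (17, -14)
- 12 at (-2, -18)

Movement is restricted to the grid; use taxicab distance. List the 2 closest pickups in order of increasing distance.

Distances from (-6, 4):
1: |29| + |-6| = 29 + 6 = 35 blocks
2: |39| + |-19| = 39 + 19 = 58 blocks
3: |6| + |-33| = 6 + 33 = 39 blocks
4: |18| + |-10| = 18 + 10 = 28 blocks
5: |20| + |-12| = 20 + 12 = 32 blocks
6: |4| + |10| = 4 + 10 = 14 blocks
7: |6| + |-34| = 6 + 34 = 40 blocks
8: |-12| + |-12| = 12 + 12 = 24 blocks
9: |-1| + |18| = 1 + 18 = 19 blocks
10: |28| + |-32| = 28 + 32 = 60 blocks
11: |23| + |-18| = 23 + 18 = 41 blocks
12: |4| + |-22| = 4 + 22 = 26 blocks
Sorted: 6 (14 blocks) < 9 (19 blocks) < 8 (24 blocks) < 12 (26 blocks) < …

6, 9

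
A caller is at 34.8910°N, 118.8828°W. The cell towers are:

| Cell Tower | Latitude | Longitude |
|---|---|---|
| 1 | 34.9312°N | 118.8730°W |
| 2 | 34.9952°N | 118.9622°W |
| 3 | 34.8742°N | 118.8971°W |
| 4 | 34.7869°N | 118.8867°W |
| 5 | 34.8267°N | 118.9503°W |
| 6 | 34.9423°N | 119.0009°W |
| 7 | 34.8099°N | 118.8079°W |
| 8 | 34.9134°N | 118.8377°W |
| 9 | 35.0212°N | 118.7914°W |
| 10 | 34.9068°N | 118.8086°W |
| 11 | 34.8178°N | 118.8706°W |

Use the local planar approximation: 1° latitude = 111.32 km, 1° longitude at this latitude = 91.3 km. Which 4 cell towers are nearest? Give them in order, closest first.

Distances from 34.8910°N, 118.8828°W:
1: 4.5636 km
2: 13.6785 km
3: 2.2808 km
4: 11.5939 km
5: 9.4454 km
6: 12.2014 km
7: 11.3256 km
8: 4.8138 km
9: 16.7245 km
10: 6.9991 km
11: 8.2244 km
Sorted: 3 (2.2808 km) < 1 (4.5636 km) < 8 (4.8138 km) < 10 (6.9991 km) < 11 (8.2244 km) < 5 (9.4454 km) < …

3, 1, 8, 10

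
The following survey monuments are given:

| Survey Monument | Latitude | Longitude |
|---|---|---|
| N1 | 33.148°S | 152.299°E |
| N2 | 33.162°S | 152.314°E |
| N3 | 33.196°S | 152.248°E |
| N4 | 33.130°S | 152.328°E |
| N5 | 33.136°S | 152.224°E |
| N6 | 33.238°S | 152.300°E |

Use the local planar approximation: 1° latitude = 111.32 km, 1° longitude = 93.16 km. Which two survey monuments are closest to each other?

N1 and N2

Pairwise distances:
N1–N2: 2.093 km
N1–N3: 7.150 km
N1–N4: 3.364 km
N1–N5: 7.114 km
N1–N6: 10.019 km
N2–N3: 7.220 km
N2–N4: 3.793 km
N2–N5: 8.870 km
N2–N6: 8.560 km
N3–N4: 10.465 km
N3–N5: 7.043 km
N3–N6: 6.733 km
N4–N5: 9.712 km
N4–N6: 12.302 km
N5–N6: 13.381 km
Closest pair: N1–N2 at 2.093 km.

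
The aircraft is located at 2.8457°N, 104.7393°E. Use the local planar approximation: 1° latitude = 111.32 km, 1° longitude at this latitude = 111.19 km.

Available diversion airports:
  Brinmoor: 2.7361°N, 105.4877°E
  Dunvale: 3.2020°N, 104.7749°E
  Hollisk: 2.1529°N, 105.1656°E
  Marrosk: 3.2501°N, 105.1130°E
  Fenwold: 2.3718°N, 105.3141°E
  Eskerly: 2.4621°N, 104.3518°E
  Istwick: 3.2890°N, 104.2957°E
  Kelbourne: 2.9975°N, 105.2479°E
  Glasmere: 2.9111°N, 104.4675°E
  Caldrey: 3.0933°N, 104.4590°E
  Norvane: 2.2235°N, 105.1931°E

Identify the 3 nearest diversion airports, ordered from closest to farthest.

Distances from 2.8457°N, 104.7393°E:
Brinmoor: 84.1043 km
Dunvale: 39.8603 km
Hollisk: 90.5244 km
Marrosk: 61.2629 km
Fenwold: 82.8721 km
Eskerly: 60.6622 km
Istwick: 69.7717 km
Kelbourne: 59.0220 km
Glasmere: 31.0860 km
Caldrey: 41.6061 km
Norvane: 85.6937 km
Sorted: Glasmere (31.0860 km) < Dunvale (39.8603 km) < Caldrey (41.6061 km) < Kelbourne (59.0220 km) < Eskerly (60.6622 km) < …

Glasmere, Dunvale, Caldrey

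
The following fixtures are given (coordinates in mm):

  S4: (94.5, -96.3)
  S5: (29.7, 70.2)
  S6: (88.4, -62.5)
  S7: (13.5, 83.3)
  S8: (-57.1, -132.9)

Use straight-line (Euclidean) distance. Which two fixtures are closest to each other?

Pairwise distances:
S4–S5: √((-64.8)² + (166.5)²) = √(4199.040 + 27722.250) = 178.7 mm
S4–S6: √((-6.1)² + (33.8)²) = √(37.210 + 1142.440) = 34.3 mm
S4–S7: √((-81.0)² + (179.6)²) = √(6561.000 + 32256.160) = 197.0 mm
S4–S8: √((-151.6)² + (-36.6)²) = √(22982.560 + 1339.560) = 156.0 mm
S5–S6: √((58.7)² + (-132.7)²) = √(3445.690 + 17609.290) = 145.1 mm
S5–S7: √((-16.2)² + (13.1)²) = √(262.440 + 171.610) = 20.8 mm
S5–S8: √((-86.8)² + (-203.1)²) = √(7534.240 + 41249.610) = 220.9 mm
S6–S7: √((-74.9)² + (145.8)²) = √(5610.010 + 21257.640) = 163.9 mm
S6–S8: √((-145.5)² + (-70.4)²) = √(21170.250 + 4956.160) = 161.6 mm
S7–S8: √((-70.6)² + (-216.2)²) = √(4984.360 + 46742.440) = 227.4 mm
Closest pair: S5–S7 at 20.8 mm.

S5 and S7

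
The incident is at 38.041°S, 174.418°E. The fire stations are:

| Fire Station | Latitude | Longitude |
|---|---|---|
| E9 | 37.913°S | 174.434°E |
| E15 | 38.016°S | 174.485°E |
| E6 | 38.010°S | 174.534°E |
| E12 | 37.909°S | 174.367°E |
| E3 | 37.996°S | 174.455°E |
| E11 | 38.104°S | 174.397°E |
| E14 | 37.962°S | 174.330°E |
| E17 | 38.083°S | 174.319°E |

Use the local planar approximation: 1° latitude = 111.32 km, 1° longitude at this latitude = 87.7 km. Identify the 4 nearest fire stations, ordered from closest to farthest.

E3, E15, E11, E17

Distances from 38.041°S, 174.418°E:
E9: 14.318 km
E15: 6.502 km
E6: 10.743 km
E12: 15.360 km
E3: 5.969 km
E11: 7.251 km
E14: 11.700 km
E17: 9.861 km
Sorted: E3 (5.969 km) < E15 (6.502 km) < E11 (7.251 km) < E17 (9.861 km) < E6 (10.743 km) < E14 (11.700 km) < …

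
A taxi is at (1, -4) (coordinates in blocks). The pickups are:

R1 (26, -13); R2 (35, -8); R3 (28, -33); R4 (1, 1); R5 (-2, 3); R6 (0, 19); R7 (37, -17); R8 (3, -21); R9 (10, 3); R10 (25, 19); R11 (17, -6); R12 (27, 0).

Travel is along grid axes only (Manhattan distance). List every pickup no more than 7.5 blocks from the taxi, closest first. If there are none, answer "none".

Distances from (1, -4):
R1: |25| + |-9| = 25 + 9 = 34 blocks
R2: |34| + |-4| = 34 + 4 = 38 blocks
R3: |27| + |-29| = 27 + 29 = 56 blocks
R4: |0| + |5| = 0 + 5 = 5 blocks
R5: |-3| + |7| = 3 + 7 = 10 blocks
R6: |-1| + |23| = 1 + 23 = 24 blocks
R7: |36| + |-13| = 36 + 13 = 49 blocks
R8: |2| + |-17| = 2 + 17 = 19 blocks
R9: |9| + |7| = 9 + 7 = 16 blocks
R10: |24| + |23| = 24 + 23 = 47 blocks
R11: |16| + |-2| = 16 + 2 = 18 blocks
R12: |26| + |4| = 26 + 4 = 30 blocks
Threshold 7.5 blocks: R4 (5 blocks) is within range.

R4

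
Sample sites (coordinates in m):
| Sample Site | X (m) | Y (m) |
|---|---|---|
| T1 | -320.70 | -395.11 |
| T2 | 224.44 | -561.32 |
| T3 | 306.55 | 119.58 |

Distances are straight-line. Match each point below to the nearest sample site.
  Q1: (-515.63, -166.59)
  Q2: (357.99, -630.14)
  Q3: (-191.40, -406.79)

Q1 at (-515.63, -166.59):
  T1: √((194.93)² + (-228.52)²) = √(37997.7049 + 52221.3904) = 300.36 m
  T2: √((740.07)² + (-394.73)²) = √(547703.6049 + 155811.7729) = 838.76 m
  T3: √((822.18)² + (286.17)²) = √(675979.9524 + 81893.2689) = 870.56 m
  → nearest: T1 (300.36 m)
Q2 at (357.99, -630.14):
  T1: √((-678.69)² + (235.03)²) = √(460620.1161 + 55239.1009) = 718.23 m
  T2: √((-133.55)² + (68.82)²) = √(17835.6025 + 4736.1924) = 150.24 m
  T3: √((-51.44)² + (749.72)²) = √(2646.0736 + 562080.0784) = 751.48 m
  → nearest: T2 (150.24 m)
Q3 at (-191.40, -406.79):
  T1: √((-129.30)² + (11.68)²) = √(16718.4900 + 136.4224) = 129.83 m
  T2: √((415.84)² + (-154.53)²) = √(172922.9056 + 23879.5209) = 443.62 m
  T3: √((497.95)² + (526.37)²) = √(247954.2025 + 277065.3769) = 724.58 m
  → nearest: T1 (129.83 m)

Q1→T1; Q2→T2; Q3→T1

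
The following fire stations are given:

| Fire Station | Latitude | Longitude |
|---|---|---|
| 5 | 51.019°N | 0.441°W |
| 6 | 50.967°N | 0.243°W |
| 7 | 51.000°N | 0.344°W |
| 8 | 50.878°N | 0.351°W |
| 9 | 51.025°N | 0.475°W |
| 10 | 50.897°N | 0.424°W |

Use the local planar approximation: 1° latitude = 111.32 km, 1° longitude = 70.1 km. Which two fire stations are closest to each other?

Pairwise distances:
5–9: 2.475 km
8–10: 5.537 km
5–7: 7.121 km
6–7: 7.976 km
7–9: 9.596 km
6–8: 12.469 km
7–10: 12.764 km
7–8: 13.590 km
5–10: 13.633 km
9–10: 14.691 km
6–10: 14.890 km
5–6: 15.039 km
5–8: 16.917 km
6–9: 17.498 km
8–9: 18.529 km
Closest pair: 5–9 at 2.475 km.

5 and 9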